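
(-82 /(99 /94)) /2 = -3854 /99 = -38.93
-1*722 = -722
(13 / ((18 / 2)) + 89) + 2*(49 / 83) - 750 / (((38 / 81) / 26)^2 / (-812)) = 504422741415284 / 269667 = 1870539374.17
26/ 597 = 0.04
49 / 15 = 3.27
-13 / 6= -2.17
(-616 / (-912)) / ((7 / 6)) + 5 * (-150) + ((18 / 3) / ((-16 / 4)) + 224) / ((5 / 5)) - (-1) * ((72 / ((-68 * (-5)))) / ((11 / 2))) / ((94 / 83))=-879853963 / 1669910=-526.89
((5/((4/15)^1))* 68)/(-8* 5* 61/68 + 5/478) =-690710/19433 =-35.54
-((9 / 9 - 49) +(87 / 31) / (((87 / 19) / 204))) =-2388 / 31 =-77.03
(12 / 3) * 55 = 220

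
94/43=2.19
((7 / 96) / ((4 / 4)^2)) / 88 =7 / 8448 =0.00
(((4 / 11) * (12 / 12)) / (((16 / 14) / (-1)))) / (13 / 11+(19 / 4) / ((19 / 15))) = -2 / 31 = -0.06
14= 14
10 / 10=1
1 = 1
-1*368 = -368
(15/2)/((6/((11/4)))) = 3.44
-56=-56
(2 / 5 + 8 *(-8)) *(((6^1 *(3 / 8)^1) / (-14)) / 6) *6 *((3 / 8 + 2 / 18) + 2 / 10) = 39273 / 5600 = 7.01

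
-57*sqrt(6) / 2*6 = -171*sqrt(6) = -418.86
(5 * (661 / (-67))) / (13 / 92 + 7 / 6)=-912180 / 24187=-37.71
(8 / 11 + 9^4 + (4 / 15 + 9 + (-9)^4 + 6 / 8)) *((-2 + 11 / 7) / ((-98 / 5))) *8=8667611 / 3773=2297.27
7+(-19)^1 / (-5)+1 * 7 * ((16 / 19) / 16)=1061 / 95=11.17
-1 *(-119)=119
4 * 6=24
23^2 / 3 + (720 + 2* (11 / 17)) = 45779 / 51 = 897.63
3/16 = 0.19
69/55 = 1.25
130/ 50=13/ 5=2.60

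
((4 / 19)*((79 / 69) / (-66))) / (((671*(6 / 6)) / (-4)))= 632 / 29029473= 0.00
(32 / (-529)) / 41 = -32 / 21689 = -0.00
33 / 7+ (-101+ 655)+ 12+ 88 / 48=24047 / 42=572.55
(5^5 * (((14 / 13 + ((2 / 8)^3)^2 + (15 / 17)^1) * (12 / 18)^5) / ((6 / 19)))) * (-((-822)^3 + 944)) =2437300360508628125 / 1718496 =1418275259592.47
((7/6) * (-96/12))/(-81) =0.12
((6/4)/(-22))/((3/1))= -1/44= -0.02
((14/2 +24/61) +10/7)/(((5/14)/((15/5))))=22602/305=74.10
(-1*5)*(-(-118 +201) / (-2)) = -415 / 2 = -207.50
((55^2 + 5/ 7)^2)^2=201235141337760000/ 2401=83813053451795.09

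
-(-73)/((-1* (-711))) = 73/711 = 0.10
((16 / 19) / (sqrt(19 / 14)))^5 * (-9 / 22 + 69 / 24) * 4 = 22299017216 * sqrt(266) / 186819193451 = 1.95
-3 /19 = -0.16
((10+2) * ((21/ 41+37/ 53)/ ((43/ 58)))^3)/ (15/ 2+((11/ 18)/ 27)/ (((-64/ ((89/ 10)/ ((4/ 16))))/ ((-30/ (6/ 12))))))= 55199796129059328000/ 8728261176782889781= 6.32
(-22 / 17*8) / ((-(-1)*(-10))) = 88 / 85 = 1.04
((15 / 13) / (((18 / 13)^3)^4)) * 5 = 0.12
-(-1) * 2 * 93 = 186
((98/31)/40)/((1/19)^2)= 17689/620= 28.53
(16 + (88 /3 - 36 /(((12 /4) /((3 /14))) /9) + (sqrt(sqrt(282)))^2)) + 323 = sqrt(282) + 7249 /21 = 361.98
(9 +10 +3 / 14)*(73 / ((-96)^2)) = 19637 / 129024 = 0.15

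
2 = 2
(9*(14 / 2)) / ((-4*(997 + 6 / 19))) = -171 / 10828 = -0.02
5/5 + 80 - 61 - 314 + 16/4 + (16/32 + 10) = -559/2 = -279.50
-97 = -97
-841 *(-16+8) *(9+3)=80736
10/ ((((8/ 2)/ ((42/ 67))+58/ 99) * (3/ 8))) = 4620/ 1207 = 3.83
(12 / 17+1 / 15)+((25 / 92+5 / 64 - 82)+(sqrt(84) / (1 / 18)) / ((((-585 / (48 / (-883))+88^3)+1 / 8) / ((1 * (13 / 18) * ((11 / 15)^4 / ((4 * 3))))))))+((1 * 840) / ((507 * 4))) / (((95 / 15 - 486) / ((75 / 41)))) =-302702503263341 / 3742651124160+1522664 * sqrt(21) / 1682127860625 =-80.88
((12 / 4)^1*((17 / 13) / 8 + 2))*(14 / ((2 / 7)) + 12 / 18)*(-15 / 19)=-502875 / 1976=-254.49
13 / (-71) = -13 / 71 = -0.18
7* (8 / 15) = 56 / 15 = 3.73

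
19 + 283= 302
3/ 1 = 3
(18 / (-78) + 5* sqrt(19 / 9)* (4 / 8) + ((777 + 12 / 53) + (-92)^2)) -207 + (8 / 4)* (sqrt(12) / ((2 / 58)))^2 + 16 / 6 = 5* sqrt(19) / 6 + 60399109 / 2067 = 29224.29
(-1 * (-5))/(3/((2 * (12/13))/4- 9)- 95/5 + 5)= -185/531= -0.35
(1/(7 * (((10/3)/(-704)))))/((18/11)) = -1936/105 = -18.44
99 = 99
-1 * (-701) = 701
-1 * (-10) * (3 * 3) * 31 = 2790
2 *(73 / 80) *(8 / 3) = 73 / 15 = 4.87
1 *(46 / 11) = 46 / 11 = 4.18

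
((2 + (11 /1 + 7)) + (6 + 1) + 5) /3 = 32 /3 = 10.67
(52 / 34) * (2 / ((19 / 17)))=52 / 19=2.74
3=3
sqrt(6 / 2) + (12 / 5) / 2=6 / 5 + sqrt(3)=2.93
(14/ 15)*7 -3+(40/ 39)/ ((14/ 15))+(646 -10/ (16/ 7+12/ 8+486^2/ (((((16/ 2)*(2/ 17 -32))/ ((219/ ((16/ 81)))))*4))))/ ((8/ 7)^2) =543615799113526159/ 1088917211010720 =499.23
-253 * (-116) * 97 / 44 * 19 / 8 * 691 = 849433171 / 8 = 106179146.38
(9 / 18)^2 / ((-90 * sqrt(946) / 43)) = -sqrt(946) / 7920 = -0.00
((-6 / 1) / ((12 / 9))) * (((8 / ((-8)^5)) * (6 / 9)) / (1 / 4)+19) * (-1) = 87549 / 1024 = 85.50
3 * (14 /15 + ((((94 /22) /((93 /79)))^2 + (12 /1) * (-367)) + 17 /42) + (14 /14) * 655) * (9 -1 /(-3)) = -547155069514 /5232645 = -104565.68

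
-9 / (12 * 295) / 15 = -0.00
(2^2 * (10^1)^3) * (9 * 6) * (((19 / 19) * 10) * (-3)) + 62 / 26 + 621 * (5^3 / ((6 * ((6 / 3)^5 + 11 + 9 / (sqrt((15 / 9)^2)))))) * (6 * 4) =-10182944999 / 1573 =-6473582.33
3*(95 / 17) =285 / 17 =16.76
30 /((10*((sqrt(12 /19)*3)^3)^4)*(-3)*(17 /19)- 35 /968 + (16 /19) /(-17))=-147095533369840 /4439313076089062091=-0.00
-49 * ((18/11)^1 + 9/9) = -1421/11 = -129.18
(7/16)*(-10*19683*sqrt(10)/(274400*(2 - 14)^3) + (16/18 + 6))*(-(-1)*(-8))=-217/9 - 729*sqrt(10)/501760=-24.12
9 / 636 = 3 / 212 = 0.01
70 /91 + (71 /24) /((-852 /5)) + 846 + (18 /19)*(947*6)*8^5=12547626834733 /71136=176389266.12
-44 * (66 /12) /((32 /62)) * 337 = -1264087 /8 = -158010.88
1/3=0.33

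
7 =7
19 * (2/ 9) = 38/ 9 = 4.22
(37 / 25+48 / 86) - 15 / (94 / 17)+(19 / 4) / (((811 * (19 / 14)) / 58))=-34773531 / 81951550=-0.42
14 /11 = 1.27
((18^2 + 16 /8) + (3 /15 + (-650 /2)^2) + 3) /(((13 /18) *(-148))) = -4767939 /4810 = -991.26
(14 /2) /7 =1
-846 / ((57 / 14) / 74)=-292152 / 19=-15376.42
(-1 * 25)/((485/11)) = -55/97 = -0.57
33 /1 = 33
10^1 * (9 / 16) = 45 / 8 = 5.62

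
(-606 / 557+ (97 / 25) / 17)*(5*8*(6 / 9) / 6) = -1628168 / 426105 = -3.82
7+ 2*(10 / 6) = 31 / 3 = 10.33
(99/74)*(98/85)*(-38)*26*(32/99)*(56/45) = -86754304/141525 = -613.00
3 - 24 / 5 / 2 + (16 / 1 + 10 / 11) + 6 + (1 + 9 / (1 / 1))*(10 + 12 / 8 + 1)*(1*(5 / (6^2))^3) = 61185583 / 2566080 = 23.84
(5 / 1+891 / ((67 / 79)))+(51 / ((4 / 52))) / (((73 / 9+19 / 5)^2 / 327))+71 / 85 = 63114753661 / 24420160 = 2584.53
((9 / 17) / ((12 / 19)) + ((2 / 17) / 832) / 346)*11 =22561979 / 2446912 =9.22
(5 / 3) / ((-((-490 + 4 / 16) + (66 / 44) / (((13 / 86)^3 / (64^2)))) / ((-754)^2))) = -0.53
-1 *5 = -5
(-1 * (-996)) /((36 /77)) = 6391 /3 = 2130.33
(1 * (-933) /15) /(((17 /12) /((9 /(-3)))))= 11196 /85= 131.72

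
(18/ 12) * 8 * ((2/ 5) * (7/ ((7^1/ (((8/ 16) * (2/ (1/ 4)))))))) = 96/ 5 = 19.20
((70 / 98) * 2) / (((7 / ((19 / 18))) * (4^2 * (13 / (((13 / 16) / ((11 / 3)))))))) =95 / 413952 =0.00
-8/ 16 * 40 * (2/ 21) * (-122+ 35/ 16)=3195/ 14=228.21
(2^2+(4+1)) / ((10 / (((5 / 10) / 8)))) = 9 / 160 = 0.06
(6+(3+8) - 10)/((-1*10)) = -7/10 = -0.70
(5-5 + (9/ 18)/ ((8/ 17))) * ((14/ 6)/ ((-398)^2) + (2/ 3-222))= -235.17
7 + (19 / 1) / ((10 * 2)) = 159 / 20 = 7.95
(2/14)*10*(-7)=-10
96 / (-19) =-96 / 19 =-5.05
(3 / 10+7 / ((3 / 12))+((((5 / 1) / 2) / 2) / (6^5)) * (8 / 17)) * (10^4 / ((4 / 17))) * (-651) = -782992342.98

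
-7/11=-0.64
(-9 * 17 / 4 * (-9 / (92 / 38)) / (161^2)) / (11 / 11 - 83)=-26163 / 391096048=-0.00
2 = 2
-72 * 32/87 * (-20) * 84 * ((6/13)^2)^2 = 1672151040/828269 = 2018.85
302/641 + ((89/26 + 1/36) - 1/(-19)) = 22654457/5699772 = 3.97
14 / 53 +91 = 4837 / 53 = 91.26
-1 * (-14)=14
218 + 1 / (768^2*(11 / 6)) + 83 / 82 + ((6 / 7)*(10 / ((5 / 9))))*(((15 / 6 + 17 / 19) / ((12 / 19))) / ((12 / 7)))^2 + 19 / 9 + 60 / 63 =347976515549 / 931037184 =373.75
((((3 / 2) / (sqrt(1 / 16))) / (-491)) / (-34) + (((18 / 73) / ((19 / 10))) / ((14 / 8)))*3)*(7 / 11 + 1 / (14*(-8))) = 13959334131 / 99842540336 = 0.14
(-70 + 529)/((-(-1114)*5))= 459/5570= 0.08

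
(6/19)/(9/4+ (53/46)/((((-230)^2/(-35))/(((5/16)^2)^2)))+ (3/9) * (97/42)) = 2411266572288/23058478463141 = 0.10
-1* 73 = -73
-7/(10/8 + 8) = -28/37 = -0.76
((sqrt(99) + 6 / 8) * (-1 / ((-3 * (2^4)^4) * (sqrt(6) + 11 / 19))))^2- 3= -862159708944478761 / 287386569696870400- 13354473 * sqrt(6) / 143693284848435200- 75449 * sqrt(66) / 17961660606054400 + 825607 * sqrt(11) / 35923321212108800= -3.00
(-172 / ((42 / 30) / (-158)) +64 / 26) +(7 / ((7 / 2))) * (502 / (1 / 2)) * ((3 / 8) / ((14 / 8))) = 1805820 / 91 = 19844.18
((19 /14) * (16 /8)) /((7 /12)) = 228 /49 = 4.65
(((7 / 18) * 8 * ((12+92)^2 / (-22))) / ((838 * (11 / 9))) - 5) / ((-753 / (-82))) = -0.71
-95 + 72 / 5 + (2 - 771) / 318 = -131999 / 1590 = -83.02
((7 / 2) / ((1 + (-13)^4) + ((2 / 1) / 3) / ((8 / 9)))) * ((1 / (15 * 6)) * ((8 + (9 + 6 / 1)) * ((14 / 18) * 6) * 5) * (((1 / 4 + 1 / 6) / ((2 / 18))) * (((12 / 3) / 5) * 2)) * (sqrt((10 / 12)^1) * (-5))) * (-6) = 22540 * sqrt(30) / 1028259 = 0.12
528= 528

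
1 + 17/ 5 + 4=42/ 5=8.40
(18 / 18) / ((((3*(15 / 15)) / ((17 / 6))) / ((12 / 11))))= 34 / 33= 1.03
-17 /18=-0.94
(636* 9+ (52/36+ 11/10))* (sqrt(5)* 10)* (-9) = -515389* sqrt(5) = -1152444.84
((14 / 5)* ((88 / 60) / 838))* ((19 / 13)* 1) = 2926 / 408525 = 0.01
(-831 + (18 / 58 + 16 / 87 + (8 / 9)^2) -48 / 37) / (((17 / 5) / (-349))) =7413768610 / 86913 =85301.03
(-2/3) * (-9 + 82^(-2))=60515/10086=6.00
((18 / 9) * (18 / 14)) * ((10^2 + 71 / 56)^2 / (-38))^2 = 9308529910602729 / 49703542784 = 187281.01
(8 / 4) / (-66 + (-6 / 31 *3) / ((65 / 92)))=-2015 / 67323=-0.03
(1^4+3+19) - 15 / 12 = 87 / 4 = 21.75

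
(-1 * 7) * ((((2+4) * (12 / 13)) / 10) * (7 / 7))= -252 / 65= -3.88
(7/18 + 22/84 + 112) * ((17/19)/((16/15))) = 603245/6384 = 94.49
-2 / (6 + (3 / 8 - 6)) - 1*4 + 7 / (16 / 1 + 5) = -9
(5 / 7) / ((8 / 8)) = 5 / 7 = 0.71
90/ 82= 45/ 41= 1.10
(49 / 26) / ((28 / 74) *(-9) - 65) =-0.03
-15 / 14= -1.07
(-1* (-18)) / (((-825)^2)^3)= 2 / 35033310791015625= 0.00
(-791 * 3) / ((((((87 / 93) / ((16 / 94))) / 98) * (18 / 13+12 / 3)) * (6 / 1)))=-8925644 / 6815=-1309.71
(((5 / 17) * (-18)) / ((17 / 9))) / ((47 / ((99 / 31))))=-80190 / 421073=-0.19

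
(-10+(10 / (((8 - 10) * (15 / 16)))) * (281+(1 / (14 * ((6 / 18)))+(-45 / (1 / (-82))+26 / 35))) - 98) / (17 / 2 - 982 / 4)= 89.84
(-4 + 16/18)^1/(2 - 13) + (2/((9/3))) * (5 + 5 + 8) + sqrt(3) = 14.01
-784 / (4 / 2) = -392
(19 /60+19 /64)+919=882829 /960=919.61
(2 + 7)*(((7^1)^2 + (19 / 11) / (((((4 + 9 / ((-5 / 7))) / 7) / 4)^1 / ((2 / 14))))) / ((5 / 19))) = 3898287 / 2365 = 1648.32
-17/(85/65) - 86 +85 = -14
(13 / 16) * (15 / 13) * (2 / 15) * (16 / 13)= 2 / 13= 0.15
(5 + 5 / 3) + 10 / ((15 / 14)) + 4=20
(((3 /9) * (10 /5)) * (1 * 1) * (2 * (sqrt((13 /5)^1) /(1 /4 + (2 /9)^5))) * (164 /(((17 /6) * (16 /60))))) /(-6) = -38736144 * sqrt(65) /1006009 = -310.44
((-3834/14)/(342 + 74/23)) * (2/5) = -44091/138950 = -0.32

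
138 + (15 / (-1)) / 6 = 135.50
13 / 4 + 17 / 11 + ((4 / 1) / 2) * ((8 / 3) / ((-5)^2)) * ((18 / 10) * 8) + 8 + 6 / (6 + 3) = 272813 / 16500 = 16.53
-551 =-551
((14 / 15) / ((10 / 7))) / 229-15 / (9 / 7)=-200326 / 17175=-11.66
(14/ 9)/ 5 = 14/ 45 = 0.31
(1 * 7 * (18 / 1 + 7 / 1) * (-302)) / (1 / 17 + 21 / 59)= -26504275 / 208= -127424.40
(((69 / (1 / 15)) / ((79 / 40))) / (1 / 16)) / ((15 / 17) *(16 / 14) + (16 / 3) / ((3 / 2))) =88678800 / 48269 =1837.18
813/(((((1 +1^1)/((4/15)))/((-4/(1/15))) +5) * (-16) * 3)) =-271/78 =-3.47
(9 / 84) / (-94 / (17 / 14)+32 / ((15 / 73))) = 765 / 559216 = 0.00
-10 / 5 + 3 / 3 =-1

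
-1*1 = -1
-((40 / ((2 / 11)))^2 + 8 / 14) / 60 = -806.68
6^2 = 36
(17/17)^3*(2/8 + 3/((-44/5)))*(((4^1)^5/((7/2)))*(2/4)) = -1024/77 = -13.30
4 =4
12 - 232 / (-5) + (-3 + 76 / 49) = 13953 / 245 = 56.95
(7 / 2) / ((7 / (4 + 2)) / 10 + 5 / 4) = 105 / 41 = 2.56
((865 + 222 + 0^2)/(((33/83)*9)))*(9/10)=90221/330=273.40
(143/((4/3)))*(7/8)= 3003/32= 93.84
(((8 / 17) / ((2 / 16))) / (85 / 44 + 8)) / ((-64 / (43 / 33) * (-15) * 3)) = 172 / 1002915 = 0.00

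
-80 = -80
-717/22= -32.59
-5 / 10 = -1 / 2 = -0.50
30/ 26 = 1.15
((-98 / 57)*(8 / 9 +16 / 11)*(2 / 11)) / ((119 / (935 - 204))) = -279328 / 62073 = -4.50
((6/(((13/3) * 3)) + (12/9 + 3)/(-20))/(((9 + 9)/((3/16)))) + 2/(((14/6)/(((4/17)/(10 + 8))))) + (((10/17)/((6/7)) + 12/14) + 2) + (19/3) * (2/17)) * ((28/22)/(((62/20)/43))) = 1648462147/21703968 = 75.95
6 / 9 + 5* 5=77 / 3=25.67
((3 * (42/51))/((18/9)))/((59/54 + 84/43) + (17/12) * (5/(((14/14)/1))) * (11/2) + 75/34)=195048/6980629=0.03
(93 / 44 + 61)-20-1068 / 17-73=-69347 / 748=-92.71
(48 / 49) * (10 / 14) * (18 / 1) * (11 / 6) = 7920 / 343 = 23.09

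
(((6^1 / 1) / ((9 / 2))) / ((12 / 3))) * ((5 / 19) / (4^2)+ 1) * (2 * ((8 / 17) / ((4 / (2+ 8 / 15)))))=103 / 510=0.20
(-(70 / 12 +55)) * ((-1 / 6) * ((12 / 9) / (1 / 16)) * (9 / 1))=5840 / 3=1946.67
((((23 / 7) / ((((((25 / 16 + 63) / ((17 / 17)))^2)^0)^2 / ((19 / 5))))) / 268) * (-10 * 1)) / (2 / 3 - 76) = 1311 / 211988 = 0.01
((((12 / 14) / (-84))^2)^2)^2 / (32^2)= 1 / 8711813351237484544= 0.00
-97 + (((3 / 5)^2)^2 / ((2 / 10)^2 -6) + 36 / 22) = -3908416 / 40975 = -95.39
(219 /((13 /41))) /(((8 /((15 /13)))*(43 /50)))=3367125 /29068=115.84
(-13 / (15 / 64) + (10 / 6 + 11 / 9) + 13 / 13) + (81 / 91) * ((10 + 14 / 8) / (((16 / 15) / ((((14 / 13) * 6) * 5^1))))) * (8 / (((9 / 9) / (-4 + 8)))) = 76699501 / 7605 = 10085.40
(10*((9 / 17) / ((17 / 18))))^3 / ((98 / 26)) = 46.73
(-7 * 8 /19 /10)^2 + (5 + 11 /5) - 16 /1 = -78636 /9025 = -8.71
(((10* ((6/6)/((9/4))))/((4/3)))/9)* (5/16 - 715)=-264.70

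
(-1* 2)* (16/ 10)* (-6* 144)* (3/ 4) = 10368/ 5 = 2073.60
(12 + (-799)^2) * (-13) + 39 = -8299330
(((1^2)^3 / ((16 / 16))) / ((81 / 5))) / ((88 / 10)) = 25 / 3564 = 0.01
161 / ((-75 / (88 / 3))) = -14168 / 225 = -62.97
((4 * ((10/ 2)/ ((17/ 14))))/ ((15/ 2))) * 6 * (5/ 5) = 224/ 17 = 13.18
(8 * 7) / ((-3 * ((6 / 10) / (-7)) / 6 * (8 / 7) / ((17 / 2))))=29155 / 3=9718.33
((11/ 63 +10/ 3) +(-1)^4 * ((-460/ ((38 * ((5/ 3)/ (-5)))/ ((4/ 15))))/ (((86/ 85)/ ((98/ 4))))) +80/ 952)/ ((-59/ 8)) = -32.28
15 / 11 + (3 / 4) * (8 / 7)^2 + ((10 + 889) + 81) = 982.34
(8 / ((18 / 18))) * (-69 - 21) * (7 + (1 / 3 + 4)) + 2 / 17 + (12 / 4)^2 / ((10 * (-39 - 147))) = -86005211 / 10540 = -8159.89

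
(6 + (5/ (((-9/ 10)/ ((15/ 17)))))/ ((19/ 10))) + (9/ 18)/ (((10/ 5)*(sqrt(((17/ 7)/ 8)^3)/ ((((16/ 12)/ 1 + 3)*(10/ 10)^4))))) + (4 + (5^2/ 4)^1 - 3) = 364*sqrt(238)/ 867 + 41357/ 3876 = 17.15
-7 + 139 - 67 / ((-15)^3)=445567 / 3375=132.02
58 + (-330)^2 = 108958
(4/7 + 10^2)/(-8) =-88/7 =-12.57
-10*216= -2160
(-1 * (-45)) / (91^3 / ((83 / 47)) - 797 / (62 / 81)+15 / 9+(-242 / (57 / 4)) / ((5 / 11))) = 21999150 / 208084577899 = 0.00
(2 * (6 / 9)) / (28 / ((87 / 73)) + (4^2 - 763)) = -116 / 62945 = -0.00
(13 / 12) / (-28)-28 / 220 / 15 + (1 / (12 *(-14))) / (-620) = -270203 / 5728800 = -0.05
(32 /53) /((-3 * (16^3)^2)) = -1 /83361792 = -0.00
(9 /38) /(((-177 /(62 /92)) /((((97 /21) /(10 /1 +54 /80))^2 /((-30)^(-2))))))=-35001480000 /230348441743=-0.15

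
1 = 1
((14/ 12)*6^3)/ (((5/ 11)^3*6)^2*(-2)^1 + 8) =111608343/ 3261872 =34.22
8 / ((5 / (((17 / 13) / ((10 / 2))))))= 136 / 325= 0.42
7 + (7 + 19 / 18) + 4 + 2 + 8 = 523 / 18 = 29.06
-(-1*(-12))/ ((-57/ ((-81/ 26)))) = -162/ 247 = -0.66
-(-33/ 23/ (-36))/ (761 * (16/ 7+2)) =-77/ 6301080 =-0.00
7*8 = 56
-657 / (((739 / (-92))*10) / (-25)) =-204.48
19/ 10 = 1.90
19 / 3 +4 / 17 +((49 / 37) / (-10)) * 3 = 116453 / 18870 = 6.17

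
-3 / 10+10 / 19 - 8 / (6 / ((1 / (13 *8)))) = 791 / 3705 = 0.21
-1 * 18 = -18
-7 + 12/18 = -19/3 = -6.33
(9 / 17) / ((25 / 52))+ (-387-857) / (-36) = 136387 / 3825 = 35.66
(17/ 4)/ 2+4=6.12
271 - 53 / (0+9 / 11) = 1856 / 9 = 206.22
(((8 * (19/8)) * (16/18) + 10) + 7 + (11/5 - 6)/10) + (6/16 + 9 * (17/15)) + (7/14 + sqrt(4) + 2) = 87451/1800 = 48.58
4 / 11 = 0.36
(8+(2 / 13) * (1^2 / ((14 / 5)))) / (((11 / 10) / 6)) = 43.94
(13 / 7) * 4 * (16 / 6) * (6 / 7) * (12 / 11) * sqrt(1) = 9984 / 539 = 18.52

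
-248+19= -229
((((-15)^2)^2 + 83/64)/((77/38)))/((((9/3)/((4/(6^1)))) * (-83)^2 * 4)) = 799501/3968064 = 0.20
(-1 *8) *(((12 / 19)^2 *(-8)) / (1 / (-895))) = -8248320 / 361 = -22848.53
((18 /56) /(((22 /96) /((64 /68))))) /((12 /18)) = 1.98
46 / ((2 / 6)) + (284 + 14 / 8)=1695 / 4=423.75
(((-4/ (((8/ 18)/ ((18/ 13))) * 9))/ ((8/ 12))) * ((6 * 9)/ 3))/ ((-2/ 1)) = 243/ 13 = 18.69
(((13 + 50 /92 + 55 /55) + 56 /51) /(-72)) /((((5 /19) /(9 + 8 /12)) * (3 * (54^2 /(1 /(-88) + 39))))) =-13874240059 /390097534464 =-0.04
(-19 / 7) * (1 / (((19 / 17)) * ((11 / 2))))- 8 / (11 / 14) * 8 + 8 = -5690 / 77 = -73.90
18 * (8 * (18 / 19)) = 2592 / 19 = 136.42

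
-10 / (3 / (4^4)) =-2560 / 3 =-853.33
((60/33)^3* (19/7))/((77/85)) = 12920000/717409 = 18.01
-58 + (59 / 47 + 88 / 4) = -1633 / 47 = -34.74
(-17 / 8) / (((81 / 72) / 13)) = -221 / 9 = -24.56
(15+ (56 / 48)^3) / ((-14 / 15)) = -17915 / 1008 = -17.77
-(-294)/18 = 49/3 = 16.33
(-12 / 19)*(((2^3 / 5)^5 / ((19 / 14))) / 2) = -2752512 / 1128125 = -2.44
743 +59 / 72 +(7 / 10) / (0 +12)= 66949 / 90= 743.88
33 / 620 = 0.05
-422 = -422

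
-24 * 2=-48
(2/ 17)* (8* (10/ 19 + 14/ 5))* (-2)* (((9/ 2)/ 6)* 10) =-15168/ 323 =-46.96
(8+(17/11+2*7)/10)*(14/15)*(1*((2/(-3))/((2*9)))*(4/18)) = -14714/200475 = -0.07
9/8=1.12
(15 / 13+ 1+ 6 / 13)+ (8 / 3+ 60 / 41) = 10786 / 1599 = 6.75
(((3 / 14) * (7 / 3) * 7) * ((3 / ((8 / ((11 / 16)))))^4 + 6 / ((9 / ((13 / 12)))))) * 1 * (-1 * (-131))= 1609796941501 / 4831838208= 333.16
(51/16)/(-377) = -51/6032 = -0.01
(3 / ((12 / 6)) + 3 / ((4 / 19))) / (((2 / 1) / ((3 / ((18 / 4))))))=5.25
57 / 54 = 19 / 18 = 1.06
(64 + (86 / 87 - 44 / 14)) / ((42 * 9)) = 18832 / 115101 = 0.16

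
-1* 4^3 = -64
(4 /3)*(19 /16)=19 /12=1.58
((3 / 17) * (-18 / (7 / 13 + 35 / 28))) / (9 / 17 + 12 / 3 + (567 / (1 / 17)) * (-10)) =936 / 50795143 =0.00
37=37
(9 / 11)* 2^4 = 144 / 11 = 13.09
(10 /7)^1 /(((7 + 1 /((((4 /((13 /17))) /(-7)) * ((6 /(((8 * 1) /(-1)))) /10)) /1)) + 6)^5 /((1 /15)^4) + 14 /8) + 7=1179722063568070308193 /168531723366842846479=7.00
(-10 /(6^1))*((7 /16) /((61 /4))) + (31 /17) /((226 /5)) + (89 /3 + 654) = 320447473 /468724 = 683.66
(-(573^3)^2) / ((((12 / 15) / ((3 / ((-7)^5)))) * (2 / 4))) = 530907659291329335 / 33614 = 15794242258919.78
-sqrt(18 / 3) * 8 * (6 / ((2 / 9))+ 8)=-280 * sqrt(6)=-685.86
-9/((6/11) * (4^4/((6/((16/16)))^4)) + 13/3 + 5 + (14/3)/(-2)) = -2673/2111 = -1.27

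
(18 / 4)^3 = 729 / 8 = 91.12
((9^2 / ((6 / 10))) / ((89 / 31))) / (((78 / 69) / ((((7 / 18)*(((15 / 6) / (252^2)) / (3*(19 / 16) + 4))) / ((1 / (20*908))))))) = 1.53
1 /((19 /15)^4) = 50625 /130321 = 0.39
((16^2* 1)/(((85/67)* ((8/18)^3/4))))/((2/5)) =390744/17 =22984.94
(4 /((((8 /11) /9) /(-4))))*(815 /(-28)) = 80685 /14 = 5763.21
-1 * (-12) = 12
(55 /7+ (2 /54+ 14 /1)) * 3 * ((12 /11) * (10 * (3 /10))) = 16552 /77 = 214.96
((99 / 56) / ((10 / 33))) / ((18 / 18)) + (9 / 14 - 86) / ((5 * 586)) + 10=2593251 / 164080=15.80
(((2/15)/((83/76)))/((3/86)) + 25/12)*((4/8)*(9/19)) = 1.32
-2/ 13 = -0.15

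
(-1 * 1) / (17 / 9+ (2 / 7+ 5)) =-63 / 452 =-0.14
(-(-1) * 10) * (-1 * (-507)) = 5070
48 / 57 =16 / 19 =0.84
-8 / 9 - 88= -800 / 9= -88.89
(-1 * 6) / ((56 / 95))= -285 / 28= -10.18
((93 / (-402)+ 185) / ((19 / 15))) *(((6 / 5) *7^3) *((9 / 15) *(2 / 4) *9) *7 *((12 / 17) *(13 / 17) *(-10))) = -2253492576972 / 367897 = -6125335.56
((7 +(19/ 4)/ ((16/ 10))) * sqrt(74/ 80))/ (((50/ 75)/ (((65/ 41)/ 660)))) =377 * sqrt(370)/ 209920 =0.03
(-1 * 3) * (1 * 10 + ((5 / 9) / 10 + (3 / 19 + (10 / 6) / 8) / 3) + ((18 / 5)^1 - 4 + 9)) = -42813 / 760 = -56.33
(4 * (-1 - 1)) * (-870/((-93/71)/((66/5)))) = -2174304/31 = -70138.84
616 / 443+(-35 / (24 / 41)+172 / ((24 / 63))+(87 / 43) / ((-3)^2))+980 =209283539 / 152392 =1373.32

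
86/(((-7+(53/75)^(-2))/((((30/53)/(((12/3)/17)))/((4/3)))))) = -1743435/56152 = -31.05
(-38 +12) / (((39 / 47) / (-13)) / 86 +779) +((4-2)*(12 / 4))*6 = 113248648 / 3148715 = 35.97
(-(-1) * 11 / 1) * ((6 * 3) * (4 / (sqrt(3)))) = 264 * sqrt(3) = 457.26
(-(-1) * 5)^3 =125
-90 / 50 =-9 / 5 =-1.80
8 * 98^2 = 76832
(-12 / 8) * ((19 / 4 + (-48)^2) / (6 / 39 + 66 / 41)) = -1963.67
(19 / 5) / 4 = 0.95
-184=-184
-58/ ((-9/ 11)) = 638/ 9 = 70.89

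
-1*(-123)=123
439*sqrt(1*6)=439*sqrt(6)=1075.33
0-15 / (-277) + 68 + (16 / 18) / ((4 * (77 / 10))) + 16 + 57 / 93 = 504007688 / 5950791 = 84.70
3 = 3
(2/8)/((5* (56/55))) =11/224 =0.05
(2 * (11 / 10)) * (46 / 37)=2.74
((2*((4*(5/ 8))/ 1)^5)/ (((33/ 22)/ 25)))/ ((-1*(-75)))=3125/ 72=43.40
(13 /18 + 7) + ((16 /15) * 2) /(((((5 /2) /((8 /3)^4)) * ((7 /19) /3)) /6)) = 19995919 /9450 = 2115.97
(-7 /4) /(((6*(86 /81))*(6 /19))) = -1197 /1376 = -0.87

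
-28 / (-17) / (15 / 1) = 0.11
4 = 4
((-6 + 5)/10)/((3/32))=-16/15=-1.07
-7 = -7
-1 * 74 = -74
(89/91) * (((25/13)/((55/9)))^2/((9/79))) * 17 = 26893575/1860859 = 14.45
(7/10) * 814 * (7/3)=19943/15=1329.53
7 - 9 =-2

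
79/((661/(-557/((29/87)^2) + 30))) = -393657/661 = -595.55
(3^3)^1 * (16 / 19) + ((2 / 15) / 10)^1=22.75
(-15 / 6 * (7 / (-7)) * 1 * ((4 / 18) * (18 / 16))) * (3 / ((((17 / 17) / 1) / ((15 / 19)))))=225 / 152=1.48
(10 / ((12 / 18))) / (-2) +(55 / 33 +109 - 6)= 583 / 6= 97.17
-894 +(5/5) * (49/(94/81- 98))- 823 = -13472117/7844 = -1717.51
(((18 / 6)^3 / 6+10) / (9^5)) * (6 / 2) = 0.00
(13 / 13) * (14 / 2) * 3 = 21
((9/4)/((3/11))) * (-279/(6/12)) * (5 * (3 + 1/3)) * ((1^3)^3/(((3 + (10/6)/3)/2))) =-690525/16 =-43157.81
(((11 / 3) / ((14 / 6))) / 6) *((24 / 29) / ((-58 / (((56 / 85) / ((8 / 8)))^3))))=-551936 / 516479125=-0.00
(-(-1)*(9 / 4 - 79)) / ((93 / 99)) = -10131 / 124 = -81.70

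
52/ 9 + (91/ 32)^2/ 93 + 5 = 3104011/ 285696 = 10.86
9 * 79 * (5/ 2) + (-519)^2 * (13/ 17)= 7063821/ 34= 207759.44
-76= -76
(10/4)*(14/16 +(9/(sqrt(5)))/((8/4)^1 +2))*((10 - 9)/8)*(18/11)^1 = 315/704 +81*sqrt(5)/352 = 0.96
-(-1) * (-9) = -9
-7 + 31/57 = -368/57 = -6.46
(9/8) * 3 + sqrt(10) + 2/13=sqrt(10) + 367/104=6.69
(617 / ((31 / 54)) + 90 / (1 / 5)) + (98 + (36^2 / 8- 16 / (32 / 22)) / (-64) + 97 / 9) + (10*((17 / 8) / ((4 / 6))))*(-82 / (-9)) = 34312255 / 17856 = 1921.61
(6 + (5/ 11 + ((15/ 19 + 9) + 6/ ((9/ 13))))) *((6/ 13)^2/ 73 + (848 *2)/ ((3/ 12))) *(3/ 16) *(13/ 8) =51490.41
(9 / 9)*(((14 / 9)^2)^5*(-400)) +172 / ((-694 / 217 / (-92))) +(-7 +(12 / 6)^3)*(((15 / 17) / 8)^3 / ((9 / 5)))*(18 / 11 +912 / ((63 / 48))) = -3308366946164414071301201 / 117174207209445695232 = -28234.60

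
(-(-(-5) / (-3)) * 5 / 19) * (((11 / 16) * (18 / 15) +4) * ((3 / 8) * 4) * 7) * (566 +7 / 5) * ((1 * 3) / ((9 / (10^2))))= 95819675 / 228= 420261.73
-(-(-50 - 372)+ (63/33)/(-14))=-9281/22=-421.86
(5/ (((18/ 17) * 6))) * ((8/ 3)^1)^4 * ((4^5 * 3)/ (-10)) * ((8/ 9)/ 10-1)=365428736/ 32805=11139.42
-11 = -11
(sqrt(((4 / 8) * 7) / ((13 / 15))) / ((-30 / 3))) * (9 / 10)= -9 * sqrt(2730) / 2600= -0.18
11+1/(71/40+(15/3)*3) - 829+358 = -308620/671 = -459.94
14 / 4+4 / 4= 9 / 2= 4.50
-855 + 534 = -321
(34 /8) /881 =17 /3524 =0.00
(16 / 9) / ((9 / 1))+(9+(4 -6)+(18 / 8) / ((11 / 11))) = 3061 / 324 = 9.45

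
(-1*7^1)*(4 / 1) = -28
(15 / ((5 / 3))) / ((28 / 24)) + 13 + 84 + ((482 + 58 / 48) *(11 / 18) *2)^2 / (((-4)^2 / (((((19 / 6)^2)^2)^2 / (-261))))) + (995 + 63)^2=629758146445084909433 / 2290741244854272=274914.57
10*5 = 50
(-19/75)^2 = 361/5625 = 0.06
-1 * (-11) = 11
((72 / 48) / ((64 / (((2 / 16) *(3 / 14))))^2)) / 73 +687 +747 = 10757169217563 / 7501512704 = 1434.00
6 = 6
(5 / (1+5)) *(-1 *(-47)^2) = -11045 / 6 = -1840.83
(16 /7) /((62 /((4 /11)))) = 32 /2387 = 0.01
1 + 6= 7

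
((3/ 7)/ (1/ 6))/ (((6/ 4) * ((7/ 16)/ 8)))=1536/ 49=31.35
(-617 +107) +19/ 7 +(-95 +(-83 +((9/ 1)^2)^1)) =-4230/ 7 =-604.29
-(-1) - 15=-14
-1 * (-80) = 80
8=8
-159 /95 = -1.67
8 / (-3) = -8 / 3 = -2.67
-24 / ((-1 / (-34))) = -816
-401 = -401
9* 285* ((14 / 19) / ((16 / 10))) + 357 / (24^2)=226919 / 192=1181.87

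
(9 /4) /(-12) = -3 /16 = -0.19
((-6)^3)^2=46656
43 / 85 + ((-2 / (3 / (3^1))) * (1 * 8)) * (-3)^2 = -12197 / 85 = -143.49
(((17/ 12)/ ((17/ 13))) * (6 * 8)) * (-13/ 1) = -676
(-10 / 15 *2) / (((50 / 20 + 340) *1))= -8 / 2055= -0.00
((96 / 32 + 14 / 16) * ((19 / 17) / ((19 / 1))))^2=961 / 18496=0.05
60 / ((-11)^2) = 0.50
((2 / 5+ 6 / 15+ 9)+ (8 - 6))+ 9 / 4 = 281 / 20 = 14.05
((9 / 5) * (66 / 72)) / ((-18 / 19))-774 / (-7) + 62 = 143497 / 840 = 170.83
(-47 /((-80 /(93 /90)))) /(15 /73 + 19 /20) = 106361 /202440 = 0.53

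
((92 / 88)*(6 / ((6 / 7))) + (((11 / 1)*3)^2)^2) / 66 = 26090423 / 1452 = 17968.61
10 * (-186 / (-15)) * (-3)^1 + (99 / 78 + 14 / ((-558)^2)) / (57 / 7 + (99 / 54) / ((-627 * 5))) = -4074834125872 / 10958447331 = -371.84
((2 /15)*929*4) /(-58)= -3716 /435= -8.54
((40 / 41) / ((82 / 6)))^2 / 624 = 0.00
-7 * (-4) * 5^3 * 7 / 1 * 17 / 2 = 208250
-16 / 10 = -8 / 5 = -1.60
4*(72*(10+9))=5472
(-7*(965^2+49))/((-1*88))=74078.61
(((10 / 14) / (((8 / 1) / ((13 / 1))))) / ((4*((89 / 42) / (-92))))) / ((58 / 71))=-318435 / 20648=-15.42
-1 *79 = -79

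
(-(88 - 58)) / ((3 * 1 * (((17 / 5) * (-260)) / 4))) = 10 / 221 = 0.05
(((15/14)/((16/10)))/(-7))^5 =-0.00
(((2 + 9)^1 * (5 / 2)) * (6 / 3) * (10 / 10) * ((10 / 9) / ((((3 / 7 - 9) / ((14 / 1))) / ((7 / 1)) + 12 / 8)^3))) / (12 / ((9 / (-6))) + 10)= 88777935400 / 8188678881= 10.84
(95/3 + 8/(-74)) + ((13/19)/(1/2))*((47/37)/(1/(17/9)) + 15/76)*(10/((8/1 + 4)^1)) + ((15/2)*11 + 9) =181790597/1442556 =126.02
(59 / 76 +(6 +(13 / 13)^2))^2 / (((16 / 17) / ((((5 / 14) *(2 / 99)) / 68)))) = 194045 / 28464128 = 0.01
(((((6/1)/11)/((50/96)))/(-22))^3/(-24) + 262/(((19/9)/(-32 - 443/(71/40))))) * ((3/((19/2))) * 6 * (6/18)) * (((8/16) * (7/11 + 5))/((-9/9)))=485421626006097567552/7804307498453125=62199.19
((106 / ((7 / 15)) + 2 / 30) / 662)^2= 569156449 / 4831640100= 0.12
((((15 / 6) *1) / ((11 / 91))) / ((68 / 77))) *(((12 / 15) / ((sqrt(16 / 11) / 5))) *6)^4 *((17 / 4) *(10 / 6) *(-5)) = -130067437.50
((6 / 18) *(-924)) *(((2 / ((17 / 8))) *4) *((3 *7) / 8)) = -51744 / 17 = -3043.76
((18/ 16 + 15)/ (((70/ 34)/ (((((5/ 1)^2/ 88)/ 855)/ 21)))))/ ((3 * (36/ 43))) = 31433/ 637072128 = 0.00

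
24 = 24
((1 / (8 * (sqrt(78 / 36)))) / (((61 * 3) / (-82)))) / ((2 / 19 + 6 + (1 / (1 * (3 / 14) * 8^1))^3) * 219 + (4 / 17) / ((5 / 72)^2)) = -15891600 * sqrt(78) / 5271882959837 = -0.00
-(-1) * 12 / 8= 3 / 2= 1.50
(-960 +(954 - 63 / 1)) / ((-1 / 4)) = 276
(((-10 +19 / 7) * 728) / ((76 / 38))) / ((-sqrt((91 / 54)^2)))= 11016 / 7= 1573.71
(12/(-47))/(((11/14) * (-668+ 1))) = 168/344839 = 0.00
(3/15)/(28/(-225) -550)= -45/123778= -0.00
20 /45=4 /9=0.44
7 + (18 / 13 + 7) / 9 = 928 / 117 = 7.93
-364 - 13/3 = -1105/3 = -368.33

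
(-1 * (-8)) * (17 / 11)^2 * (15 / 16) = 4335 / 242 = 17.91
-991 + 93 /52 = -51439 /52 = -989.21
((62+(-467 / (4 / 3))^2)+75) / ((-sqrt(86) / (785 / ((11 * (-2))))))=1542519505 * sqrt(86) / 30272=472540.22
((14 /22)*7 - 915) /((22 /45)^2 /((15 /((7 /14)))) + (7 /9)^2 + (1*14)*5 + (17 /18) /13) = -12.88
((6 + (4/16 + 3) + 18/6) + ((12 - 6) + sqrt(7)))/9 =sqrt(7)/9 + 73/36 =2.32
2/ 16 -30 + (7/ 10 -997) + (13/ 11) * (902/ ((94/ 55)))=-756609/ 1880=-402.45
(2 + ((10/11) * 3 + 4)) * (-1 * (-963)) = 92448/11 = 8404.36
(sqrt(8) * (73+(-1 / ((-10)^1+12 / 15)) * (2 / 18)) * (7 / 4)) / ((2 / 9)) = 211589 * sqrt(2) / 184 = 1626.26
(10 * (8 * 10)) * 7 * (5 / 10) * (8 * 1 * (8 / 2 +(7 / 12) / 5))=276640 / 3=92213.33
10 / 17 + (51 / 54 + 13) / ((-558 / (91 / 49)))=647609 / 1195236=0.54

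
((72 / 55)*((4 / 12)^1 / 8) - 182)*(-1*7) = 70049 / 55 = 1273.62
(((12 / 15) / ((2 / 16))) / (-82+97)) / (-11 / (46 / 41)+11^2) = 1472 / 383625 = 0.00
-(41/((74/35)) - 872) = 63093/74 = 852.61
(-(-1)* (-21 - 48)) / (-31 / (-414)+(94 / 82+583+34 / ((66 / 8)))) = -12883266 / 109851769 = -0.12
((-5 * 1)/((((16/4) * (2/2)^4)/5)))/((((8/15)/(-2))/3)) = 1125/16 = 70.31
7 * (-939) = -6573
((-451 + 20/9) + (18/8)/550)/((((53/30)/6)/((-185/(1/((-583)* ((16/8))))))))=-328771603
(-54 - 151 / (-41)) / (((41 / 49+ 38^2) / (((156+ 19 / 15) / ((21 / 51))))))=-579127423 / 43540155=-13.30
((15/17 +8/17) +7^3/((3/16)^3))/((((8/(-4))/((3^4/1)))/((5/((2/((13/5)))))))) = -13698404.16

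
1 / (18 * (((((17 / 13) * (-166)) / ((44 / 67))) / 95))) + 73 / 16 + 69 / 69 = 75506777 / 13613328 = 5.55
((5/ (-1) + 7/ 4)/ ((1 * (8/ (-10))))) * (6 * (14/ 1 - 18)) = -97.50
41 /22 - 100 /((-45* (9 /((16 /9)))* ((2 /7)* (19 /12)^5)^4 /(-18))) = 1.74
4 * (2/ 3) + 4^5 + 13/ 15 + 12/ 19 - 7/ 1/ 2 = 584059/ 570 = 1024.66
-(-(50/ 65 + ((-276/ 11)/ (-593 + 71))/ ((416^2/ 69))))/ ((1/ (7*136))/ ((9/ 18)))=2526747111/ 6900608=366.16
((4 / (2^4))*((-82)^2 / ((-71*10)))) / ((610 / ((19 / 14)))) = -0.01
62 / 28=31 / 14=2.21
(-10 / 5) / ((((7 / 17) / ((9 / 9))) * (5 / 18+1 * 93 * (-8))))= 612 / 93709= 0.01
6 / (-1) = -6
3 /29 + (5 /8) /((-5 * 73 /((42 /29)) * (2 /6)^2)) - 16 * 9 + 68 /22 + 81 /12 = -6244547 /46574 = -134.08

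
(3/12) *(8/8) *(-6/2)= -0.75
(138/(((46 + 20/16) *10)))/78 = 46/12285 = 0.00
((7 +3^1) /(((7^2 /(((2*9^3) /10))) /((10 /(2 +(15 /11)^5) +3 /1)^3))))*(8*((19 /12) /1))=43129622339076755817972 /1264887389776078333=34097.60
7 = 7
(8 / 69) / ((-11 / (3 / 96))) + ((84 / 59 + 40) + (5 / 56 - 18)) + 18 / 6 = 66486815 / 2507736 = 26.51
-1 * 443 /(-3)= 443 /3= 147.67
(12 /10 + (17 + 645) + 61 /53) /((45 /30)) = 352106 /795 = 442.90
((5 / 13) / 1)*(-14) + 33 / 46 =-4.67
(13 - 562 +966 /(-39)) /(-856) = 7459 /11128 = 0.67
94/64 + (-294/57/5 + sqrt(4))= 2.44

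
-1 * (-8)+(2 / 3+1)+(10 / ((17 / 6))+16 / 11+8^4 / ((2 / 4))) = 4603931 / 561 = 8206.65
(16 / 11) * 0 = 0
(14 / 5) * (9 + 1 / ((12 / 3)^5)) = 64519 / 2560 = 25.20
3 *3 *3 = 27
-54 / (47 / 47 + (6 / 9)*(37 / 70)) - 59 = -7024 / 71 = -98.93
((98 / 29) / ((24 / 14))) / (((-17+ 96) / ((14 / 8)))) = 2401 / 54984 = 0.04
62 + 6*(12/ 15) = 334/ 5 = 66.80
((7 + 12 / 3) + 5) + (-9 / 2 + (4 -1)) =14.50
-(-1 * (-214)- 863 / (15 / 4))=242 / 15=16.13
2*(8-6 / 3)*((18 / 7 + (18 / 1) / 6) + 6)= 972 / 7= 138.86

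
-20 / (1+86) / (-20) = 1 / 87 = 0.01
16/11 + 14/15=394/165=2.39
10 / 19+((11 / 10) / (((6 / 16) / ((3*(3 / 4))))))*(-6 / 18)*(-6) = 1304 / 95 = 13.73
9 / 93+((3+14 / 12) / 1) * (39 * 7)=70531 / 62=1137.60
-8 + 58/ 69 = -494/ 69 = -7.16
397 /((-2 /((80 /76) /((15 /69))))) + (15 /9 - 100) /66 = -3621481 /3762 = -962.65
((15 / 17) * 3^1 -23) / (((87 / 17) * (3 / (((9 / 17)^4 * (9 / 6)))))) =-378351 / 2422109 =-0.16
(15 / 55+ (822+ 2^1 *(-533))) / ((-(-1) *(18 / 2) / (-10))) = 26810 / 99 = 270.81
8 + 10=18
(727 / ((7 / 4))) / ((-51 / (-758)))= 2204264 / 357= 6174.41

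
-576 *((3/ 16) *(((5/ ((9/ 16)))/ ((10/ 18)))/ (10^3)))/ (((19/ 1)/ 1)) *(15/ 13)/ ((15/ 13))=-216/ 2375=-0.09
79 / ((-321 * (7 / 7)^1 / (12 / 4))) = -79 / 107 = -0.74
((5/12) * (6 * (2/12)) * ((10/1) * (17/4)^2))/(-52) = -7225/4992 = -1.45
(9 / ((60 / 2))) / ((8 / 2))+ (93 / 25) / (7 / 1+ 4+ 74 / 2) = 0.15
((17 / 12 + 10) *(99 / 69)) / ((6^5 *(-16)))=-1507 / 11446272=-0.00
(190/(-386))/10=-19/386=-0.05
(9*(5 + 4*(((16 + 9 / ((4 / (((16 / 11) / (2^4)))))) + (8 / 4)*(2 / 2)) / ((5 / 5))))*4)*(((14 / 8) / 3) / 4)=4494 / 11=408.55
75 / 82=0.91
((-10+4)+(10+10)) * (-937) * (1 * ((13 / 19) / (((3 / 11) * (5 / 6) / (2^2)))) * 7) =-105048944 / 95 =-1105778.36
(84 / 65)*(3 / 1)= 252 / 65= 3.88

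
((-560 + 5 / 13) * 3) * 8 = -174600 / 13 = -13430.77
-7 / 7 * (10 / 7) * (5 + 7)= -120 / 7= -17.14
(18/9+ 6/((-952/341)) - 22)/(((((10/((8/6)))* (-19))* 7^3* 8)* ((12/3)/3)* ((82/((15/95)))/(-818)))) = -12936261/193322373440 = -0.00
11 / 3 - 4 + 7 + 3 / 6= 43 / 6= 7.17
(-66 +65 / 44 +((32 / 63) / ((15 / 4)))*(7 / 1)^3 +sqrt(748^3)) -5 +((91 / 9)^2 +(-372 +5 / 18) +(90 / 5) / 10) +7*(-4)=-1136029 / 3564 +1496*sqrt(187)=20138.74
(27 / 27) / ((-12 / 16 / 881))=-3524 / 3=-1174.67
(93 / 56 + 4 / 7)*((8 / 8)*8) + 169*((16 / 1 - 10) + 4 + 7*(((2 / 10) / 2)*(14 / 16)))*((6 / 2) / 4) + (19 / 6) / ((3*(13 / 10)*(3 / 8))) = 1073340851 / 786240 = 1365.16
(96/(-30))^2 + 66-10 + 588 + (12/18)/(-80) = 392539/600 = 654.23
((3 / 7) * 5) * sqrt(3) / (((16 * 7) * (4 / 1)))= 15 * sqrt(3) / 3136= 0.01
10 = 10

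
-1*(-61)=61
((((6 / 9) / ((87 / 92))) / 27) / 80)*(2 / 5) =23 / 176175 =0.00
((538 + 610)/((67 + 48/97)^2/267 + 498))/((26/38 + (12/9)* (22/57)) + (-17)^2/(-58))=-28603601698392/48560285631287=-0.59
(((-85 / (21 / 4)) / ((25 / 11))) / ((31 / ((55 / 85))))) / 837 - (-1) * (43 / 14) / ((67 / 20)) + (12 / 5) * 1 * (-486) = -212744000206 / 182537145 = -1165.48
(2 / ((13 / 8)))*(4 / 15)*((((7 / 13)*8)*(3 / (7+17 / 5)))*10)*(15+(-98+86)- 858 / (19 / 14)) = -107116800 / 41743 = -2566.10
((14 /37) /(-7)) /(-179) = 2 /6623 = 0.00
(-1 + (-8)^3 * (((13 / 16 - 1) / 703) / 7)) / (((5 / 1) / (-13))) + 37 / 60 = 934777 / 295260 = 3.17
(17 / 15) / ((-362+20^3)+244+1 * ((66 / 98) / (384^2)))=13647872 / 94916935735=0.00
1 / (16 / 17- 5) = -17 / 69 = -0.25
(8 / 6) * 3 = 4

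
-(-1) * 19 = 19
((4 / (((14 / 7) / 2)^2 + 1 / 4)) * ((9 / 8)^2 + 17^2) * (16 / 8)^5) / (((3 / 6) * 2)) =148616 / 5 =29723.20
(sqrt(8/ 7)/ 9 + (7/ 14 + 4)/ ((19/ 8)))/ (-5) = -36/ 95 - 2 * sqrt(14)/ 315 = -0.40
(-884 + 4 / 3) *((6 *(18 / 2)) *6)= -285984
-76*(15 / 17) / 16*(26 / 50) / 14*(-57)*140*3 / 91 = 9747 / 238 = 40.95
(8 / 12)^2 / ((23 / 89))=356 / 207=1.72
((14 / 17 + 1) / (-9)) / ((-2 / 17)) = 31 / 18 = 1.72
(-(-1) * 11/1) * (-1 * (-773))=8503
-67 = -67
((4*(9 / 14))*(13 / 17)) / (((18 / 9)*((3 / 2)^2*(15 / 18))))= 312 / 595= 0.52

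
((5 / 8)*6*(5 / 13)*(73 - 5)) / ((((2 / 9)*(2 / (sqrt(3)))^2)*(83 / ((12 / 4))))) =103275 / 8632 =11.96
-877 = -877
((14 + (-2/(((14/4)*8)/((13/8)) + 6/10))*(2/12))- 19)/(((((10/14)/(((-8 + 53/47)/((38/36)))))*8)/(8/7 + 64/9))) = 7712900/163419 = 47.20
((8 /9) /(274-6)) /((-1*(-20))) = 0.00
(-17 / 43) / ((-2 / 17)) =289 / 86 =3.36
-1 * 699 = -699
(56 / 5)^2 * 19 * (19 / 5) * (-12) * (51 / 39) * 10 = -461895168 / 325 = -1421215.90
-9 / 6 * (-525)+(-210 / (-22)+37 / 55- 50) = 747.72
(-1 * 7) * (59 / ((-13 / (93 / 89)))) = 38409 / 1157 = 33.20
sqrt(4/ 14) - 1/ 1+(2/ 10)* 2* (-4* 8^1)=-69/ 5+sqrt(14)/ 7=-13.27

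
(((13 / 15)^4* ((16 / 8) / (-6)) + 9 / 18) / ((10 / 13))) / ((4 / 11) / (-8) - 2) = -13549679 / 68343750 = -0.20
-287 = -287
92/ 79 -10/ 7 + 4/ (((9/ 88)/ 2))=387998/ 4977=77.96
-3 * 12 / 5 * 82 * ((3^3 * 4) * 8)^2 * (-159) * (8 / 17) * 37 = 103712875020288 / 85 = 1220151470826.92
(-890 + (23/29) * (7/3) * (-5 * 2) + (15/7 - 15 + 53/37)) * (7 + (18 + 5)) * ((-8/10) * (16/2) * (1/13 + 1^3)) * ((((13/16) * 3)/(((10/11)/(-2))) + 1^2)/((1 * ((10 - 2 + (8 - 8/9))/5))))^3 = -642359015541539253/1122819063808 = -572094.86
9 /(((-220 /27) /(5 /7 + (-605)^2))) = -31130487 /77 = -404292.04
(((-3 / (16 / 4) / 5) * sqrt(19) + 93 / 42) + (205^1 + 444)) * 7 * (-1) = -9117 / 2 + 21 * sqrt(19) / 20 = -4553.92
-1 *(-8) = 8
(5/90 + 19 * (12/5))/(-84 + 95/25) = -4109/7218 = -0.57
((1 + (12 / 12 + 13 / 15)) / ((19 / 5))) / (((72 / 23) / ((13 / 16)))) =12857 / 65664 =0.20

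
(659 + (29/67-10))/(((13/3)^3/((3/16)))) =440559/294398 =1.50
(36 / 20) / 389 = 9 / 1945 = 0.00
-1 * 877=-877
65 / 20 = 13 / 4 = 3.25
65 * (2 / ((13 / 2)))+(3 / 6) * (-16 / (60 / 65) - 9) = 41 / 6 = 6.83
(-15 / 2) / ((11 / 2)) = -15 / 11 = -1.36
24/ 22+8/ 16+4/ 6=149/ 66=2.26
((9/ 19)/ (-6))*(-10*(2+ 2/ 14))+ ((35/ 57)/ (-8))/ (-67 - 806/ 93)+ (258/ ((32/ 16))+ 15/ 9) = 95905511/ 724584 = 132.36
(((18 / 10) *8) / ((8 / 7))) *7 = 441 / 5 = 88.20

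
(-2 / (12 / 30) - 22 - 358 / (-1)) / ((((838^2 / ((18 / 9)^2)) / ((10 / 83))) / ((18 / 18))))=3310 / 14571563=0.00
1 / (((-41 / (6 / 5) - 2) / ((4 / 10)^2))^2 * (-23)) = -576 / 676904375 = -0.00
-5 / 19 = -0.26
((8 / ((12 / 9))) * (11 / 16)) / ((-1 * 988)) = -33 / 7904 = -0.00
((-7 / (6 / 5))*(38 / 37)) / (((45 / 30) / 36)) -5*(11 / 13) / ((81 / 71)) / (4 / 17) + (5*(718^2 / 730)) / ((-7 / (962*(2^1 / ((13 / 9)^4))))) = -3002673140116483 / 13458531996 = -223105.55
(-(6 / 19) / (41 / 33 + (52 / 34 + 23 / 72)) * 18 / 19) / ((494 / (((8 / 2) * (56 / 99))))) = -1645056 / 3711219707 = -0.00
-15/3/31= -5/31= -0.16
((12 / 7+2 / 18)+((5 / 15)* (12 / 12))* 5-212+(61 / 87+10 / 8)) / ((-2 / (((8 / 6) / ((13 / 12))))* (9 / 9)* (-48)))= -1509517 / 570024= -2.65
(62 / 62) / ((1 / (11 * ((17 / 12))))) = 187 / 12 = 15.58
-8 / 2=-4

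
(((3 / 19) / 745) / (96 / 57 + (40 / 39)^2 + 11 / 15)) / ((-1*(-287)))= 4563 / 21438075449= 0.00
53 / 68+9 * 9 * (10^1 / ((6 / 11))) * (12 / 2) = 605933 / 68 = 8910.78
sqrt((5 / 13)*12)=2*sqrt(195) / 13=2.15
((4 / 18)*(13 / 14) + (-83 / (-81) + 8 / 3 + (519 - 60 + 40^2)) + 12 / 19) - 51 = 21680978 / 10773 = 2012.53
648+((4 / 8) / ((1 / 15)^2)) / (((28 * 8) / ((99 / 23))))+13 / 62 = 207744253 / 319424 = 650.37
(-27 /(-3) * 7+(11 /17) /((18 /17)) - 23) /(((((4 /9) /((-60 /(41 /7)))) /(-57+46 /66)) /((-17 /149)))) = -404063905 /67199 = -6012.95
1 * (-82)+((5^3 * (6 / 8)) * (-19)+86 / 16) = -14863 / 8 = -1857.88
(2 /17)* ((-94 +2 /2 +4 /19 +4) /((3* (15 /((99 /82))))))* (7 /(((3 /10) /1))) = -259798 /39729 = -6.54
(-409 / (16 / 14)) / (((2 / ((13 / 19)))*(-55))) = 37219 / 16720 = 2.23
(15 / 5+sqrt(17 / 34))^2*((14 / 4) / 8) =21*sqrt(2) / 16+133 / 32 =6.01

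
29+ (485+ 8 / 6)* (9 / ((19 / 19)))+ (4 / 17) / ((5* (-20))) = 1872549 / 425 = 4406.00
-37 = -37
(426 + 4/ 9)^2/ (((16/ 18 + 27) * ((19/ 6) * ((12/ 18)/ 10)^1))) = 7752760/ 251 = 30887.49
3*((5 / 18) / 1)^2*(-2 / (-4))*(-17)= -425 / 216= -1.97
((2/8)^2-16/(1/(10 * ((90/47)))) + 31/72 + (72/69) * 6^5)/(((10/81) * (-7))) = -10939096647/1210720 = -9035.20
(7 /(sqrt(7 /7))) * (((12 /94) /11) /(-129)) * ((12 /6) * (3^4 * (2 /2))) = -2268 /22231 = -0.10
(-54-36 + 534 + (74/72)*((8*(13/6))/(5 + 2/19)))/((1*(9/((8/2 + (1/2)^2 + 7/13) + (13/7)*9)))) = 1069.14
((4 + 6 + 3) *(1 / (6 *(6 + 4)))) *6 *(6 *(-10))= -78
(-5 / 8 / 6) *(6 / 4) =-5 / 32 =-0.16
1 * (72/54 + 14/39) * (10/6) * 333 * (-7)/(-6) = 14245/13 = 1095.77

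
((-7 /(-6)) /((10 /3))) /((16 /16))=7 /20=0.35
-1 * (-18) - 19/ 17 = 287/ 17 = 16.88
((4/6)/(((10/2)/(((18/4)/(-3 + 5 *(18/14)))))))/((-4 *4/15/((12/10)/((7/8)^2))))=-9/35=-0.26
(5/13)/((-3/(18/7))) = -30/91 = -0.33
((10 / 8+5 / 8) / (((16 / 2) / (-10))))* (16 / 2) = -75 / 4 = -18.75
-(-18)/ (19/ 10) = 180/ 19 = 9.47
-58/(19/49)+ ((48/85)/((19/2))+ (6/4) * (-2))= -246319/1615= -152.52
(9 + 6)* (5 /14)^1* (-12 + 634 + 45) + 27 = 50403 /14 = 3600.21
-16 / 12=-4 / 3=-1.33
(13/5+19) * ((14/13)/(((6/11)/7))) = 298.52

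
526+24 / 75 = 13158 / 25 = 526.32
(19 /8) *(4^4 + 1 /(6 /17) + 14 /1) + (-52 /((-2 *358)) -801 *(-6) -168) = 45417757 /8592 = 5286.05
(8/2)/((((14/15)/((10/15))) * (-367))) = -20/2569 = -0.01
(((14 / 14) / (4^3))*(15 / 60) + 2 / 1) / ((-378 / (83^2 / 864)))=-130891 / 3096576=-0.04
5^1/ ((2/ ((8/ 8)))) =5/ 2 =2.50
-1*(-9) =9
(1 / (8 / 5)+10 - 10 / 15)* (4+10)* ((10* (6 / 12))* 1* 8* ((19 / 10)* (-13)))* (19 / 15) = -7851389 / 45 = -174475.31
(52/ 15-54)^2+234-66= 612364/ 225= 2721.62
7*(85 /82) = 595 /82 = 7.26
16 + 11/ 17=283/ 17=16.65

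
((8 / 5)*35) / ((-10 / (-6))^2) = 504 / 25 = 20.16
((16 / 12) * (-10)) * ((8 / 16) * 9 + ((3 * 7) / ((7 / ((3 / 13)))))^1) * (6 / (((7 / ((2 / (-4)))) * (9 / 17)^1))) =5100 / 91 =56.04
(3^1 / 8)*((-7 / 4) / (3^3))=-7 / 288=-0.02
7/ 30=0.23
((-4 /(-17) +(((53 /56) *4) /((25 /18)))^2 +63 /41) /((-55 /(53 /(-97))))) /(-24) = -2602427041 /683273456250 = -0.00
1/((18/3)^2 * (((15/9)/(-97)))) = -97/60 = -1.62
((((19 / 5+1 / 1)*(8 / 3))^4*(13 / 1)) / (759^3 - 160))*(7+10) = 3707764736 / 273278324375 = 0.01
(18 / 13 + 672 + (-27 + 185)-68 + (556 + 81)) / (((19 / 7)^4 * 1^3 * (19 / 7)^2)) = 2141800045 / 611596453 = 3.50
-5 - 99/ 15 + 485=2367/ 5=473.40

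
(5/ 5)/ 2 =1/ 2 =0.50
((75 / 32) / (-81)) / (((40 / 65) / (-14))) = 2275 / 3456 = 0.66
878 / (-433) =-878 / 433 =-2.03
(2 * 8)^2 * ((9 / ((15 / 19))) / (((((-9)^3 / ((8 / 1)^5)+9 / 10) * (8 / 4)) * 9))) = 4194304 / 22707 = 184.71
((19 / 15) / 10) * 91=1729 / 150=11.53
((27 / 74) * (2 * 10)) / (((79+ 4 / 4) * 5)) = 27 / 1480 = 0.02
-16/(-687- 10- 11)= 4/177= 0.02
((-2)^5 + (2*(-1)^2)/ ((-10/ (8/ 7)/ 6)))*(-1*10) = 2336/ 7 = 333.71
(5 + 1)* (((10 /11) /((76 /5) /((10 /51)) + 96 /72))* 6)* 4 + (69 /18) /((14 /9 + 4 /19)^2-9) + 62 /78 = 1.80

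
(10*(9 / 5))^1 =18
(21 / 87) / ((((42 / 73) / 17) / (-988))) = -613054 / 87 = -7046.60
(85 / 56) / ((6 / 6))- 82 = -4507 / 56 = -80.48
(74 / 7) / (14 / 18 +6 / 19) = 12654 / 1309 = 9.67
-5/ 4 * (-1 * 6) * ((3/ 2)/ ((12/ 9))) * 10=675/ 8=84.38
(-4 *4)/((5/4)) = -64/5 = -12.80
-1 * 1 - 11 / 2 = -13 / 2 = -6.50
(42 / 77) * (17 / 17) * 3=18 / 11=1.64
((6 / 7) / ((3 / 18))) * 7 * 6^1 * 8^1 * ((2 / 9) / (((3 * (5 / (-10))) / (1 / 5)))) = -256 / 5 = -51.20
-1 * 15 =-15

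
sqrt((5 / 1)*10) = 7.07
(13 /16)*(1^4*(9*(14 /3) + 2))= 143 /4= 35.75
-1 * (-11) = 11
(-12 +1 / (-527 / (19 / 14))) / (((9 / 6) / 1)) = -88555 / 11067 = -8.00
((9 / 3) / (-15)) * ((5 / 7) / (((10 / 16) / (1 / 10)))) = -0.02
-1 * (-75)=75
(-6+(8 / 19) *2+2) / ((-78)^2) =-5 / 9633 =-0.00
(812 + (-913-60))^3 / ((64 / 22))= -45906091 / 32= -1434565.34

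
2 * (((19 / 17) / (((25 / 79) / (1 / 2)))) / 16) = 1501 / 6800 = 0.22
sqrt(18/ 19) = 0.97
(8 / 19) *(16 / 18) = 64 / 171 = 0.37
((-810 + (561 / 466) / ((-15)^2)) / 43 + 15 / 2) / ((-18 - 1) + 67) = -8518969 / 36068400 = -0.24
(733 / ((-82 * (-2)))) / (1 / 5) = 3665 / 164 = 22.35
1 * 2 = 2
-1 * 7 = -7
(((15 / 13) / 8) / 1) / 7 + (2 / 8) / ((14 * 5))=11 / 455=0.02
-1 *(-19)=19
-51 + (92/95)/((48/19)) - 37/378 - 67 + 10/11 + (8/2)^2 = -100.81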